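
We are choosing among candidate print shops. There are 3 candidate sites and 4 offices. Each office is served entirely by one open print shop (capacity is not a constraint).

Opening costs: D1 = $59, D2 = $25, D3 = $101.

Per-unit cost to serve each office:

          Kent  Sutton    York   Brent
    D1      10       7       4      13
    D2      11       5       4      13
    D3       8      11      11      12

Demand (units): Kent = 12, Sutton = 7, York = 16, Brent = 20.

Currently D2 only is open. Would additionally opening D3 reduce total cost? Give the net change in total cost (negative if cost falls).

Current service cost with {D2}: 491.
Adding D3: each office re-picks its cheapest; new service cost 435, saving 56.
Extra fixed cost: 101. Net change = 101 − 56 = 45.
(Totals: 516 → 561.)

No — net change +45 (cost rises by 45).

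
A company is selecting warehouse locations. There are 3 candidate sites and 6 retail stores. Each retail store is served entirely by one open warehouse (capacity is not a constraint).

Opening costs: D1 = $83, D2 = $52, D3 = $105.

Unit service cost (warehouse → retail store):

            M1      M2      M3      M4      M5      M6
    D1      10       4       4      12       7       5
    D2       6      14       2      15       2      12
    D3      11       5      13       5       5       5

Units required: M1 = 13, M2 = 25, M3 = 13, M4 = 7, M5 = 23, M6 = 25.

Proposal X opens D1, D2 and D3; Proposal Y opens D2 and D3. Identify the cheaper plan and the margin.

Proposal Y is cheaper by 58.

Proposal X: {D1, D2, D3}: M1→D2 6·13=78, M2→D1 4·25=100, M3→D2 2·13=26, M4→D3 5·7=35, M5→D2 2·23=46, M6→D1 5·25=125. Service 410; fixed 240; total 650.
Proposal Y: {D2, D3}: M1→D2 6·13=78, M2→D3 5·25=125, M3→D2 2·13=26, M4→D3 5·7=35, M5→D2 2·23=46, M6→D3 5·25=125. Service 435; fixed 157; total 592.
Difference: |650 − 592| = 58.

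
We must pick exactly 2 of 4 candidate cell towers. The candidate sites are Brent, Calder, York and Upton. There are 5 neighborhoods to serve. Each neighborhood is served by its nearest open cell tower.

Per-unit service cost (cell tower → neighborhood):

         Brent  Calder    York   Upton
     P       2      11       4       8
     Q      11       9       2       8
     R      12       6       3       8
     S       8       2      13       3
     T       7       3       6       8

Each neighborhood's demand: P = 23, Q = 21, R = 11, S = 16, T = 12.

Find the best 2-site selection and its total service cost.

With exactly 2 open, each neighborhood uses its cheapest among the chosen.
{Calder, York}: P→York 4·23=92, Q→York 2·21=42, R→York 3·11=33, S→Calder 2·16=32, T→Calder 3·12=36. Service cost 235.
{York, Upton}: service cost 287
{Brent, York}: service cost 321
Among all 6 size-2 choices, {Calder, York} is lowest.

Choose Calder and York; total service cost 235.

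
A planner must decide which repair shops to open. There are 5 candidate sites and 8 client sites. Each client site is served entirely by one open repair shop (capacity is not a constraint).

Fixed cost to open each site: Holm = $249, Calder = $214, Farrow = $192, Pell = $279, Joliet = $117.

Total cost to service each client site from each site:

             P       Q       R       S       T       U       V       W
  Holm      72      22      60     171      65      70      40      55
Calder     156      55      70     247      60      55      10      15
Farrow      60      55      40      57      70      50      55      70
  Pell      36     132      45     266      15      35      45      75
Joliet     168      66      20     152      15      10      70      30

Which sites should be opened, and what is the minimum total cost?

Open Farrow and Joliet; minimum total cost 611.

For any fixed open set, each client site goes to its cheapest open site; total = fixed + service.
{Farrow, Joliet}: P→Farrow 60, Q→Farrow 55, R→Joliet 20, S→Farrow 57, T→Joliet 15, U→Joliet 10, V→Farrow 55, W→Joliet 30. Service 302; fixed 309; total 611.
{Joliet}: service 531 + fixed 117 = 648
{Farrow}: service 457 + fixed 192 = 649
{Holm, Calder, Farrow, Pell, Joliet}: P→Pell 36, Q→Holm 22, R→Joliet 20, S→Farrow 57, T→Pell 15, U→Joliet 10, V→Calder 10, W→Calder 15. Service 185; fixed 1051; total 1236.
No other subset beats 611.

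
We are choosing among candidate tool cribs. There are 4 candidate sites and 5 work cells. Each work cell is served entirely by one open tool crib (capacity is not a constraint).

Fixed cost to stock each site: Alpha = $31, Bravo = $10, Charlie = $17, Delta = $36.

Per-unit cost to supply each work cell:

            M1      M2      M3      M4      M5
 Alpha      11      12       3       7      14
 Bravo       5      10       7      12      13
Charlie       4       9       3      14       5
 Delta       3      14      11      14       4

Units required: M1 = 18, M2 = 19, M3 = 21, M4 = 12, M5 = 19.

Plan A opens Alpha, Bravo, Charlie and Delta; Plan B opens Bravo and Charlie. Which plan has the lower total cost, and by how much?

Plan A is cheaper by 30.

Plan A: {Alpha, Bravo, Charlie, Delta}: M1→Delta 3·18=54, M2→Charlie 9·19=171, M3→Alpha 3·21=63, M4→Alpha 7·12=84, M5→Delta 4·19=76. Service 448; fixed 94; total 542.
Plan B: {Bravo, Charlie}: M1→Charlie 4·18=72, M2→Charlie 9·19=171, M3→Charlie 3·21=63, M4→Bravo 12·12=144, M5→Charlie 5·19=95. Service 545; fixed 27; total 572.
Difference: |542 − 572| = 30.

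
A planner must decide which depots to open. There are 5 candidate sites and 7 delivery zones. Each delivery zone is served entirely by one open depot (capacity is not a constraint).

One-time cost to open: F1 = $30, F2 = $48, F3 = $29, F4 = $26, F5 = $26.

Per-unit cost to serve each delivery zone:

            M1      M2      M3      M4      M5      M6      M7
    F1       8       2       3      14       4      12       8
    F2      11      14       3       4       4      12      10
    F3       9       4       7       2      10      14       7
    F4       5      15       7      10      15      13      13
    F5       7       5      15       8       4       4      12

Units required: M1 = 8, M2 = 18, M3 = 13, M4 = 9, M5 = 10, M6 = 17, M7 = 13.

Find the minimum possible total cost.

Minimum total cost: 433

For any fixed open set, each delivery zone goes to its cheapest open site; total = fixed + service.
{F1, F3, F5}: M1→F5 7·8=56, M2→F1 2·18=36, M3→F1 3·13=39, M4→F3 2·9=18, M5→F1 4·10=40, M6→F5 4·17=68, M7→F3 7·13=91. Service 348; fixed 85; total 433.
{F1, F3, F4, F5}: M1→F4 5·8=40, M2→F1 2·18=36, M3→F1 3·13=39, M4→F3 2·9=18, M5→F1 4·10=40, M6→F5 4·17=68, M7→F3 7·13=91. Service 332; fixed 111; total 443.
{F1, F5}: service 415 + fixed 56 = 471
{F1, F2, F3, F4, F5}: service 332 + fixed 159 = 491
No other subset beats 433.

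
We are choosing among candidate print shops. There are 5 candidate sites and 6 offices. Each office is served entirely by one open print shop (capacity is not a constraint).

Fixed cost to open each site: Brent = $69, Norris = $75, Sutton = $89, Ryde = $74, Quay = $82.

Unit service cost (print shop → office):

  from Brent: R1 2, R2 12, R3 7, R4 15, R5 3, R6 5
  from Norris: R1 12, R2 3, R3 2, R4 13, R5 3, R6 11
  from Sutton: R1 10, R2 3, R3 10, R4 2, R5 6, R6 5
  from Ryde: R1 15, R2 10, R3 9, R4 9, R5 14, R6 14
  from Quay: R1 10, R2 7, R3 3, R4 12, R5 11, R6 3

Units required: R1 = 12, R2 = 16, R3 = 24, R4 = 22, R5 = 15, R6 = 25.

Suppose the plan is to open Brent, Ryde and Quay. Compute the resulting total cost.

Total cost: 751

Each office is assigned to its cheapest site among the open ones.
{Brent, Ryde, Quay}: R1→Brent 2·12=24, R2→Quay 7·16=112, R3→Quay 3·24=72, R4→Ryde 9·22=198, R5→Brent 3·15=45, R6→Quay 3·25=75. Service 526; fixed 225; total 751.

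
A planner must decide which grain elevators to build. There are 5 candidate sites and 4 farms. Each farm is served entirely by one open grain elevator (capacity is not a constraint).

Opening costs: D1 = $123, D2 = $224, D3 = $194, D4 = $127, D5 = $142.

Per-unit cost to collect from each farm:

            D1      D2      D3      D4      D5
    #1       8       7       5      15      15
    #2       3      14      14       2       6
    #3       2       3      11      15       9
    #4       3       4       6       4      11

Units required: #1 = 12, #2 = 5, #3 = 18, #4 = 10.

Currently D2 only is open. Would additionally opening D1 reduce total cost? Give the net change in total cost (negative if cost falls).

No — net change +40 (cost rises by 40).

Current service cost with {D2}: 248.
Adding D1: each farm re-picks its cheapest; new service cost 165, saving 83.
Extra fixed cost: 123. Net change = 123 − 83 = 40.
(Totals: 472 → 512.)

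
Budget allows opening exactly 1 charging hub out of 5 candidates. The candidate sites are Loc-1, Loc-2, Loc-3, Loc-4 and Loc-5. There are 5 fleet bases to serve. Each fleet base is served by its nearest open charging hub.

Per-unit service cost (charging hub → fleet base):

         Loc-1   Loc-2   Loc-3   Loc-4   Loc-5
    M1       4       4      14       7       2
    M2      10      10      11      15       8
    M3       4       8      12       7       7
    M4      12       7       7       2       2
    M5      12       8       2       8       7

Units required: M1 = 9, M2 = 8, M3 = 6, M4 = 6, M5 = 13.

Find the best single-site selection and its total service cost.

With exactly 1 open, each fleet base uses its cheapest among the chosen.
{Loc-5}: M1→Loc-5 2·9=18, M2→Loc-5 8·8=64, M3→Loc-5 7·6=42, M4→Loc-5 2·6=12, M5→Loc-5 7·13=91. Service cost 227.
{Loc-2}: service cost 310
{Loc-4}: service cost 341
Among all 5 size-1 choices, {Loc-5} is lowest.

Choose Loc-5 only; total service cost 227.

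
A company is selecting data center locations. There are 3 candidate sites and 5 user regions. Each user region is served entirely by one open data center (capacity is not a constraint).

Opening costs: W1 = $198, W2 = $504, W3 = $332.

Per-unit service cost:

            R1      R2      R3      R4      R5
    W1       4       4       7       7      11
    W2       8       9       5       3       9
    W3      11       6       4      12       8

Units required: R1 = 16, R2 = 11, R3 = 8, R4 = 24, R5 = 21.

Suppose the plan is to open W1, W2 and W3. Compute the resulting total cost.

Total cost: 1414

Each user region is assigned to its cheapest site among the open ones.
{W1, W2, W3}: R1→W1 4·16=64, R2→W1 4·11=44, R3→W3 4·8=32, R4→W2 3·24=72, R5→W3 8·21=168. Service 380; fixed 1034; total 1414.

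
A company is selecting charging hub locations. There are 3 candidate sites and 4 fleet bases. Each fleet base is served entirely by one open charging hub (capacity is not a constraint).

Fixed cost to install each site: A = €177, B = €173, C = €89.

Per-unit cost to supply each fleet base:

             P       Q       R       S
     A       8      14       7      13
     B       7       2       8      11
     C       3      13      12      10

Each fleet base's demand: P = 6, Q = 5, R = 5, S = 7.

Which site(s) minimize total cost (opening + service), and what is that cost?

For any fixed open set, each fleet base goes to its cheapest open site; total = fixed + service.
{C}: P→C 3·6=18, Q→C 13·5=65, R→C 12·5=60, S→C 10·7=70. Service 213; fixed 89; total 302.
{B}: P→B 7·6=42, Q→B 2·5=10, R→B 8·5=40, S→B 11·7=77. Service 169; fixed 173; total 342.
{B, C}: service 138 + fixed 262 = 400
{A, B, C}: service 133 + fixed 439 = 572
(All 7 nonempty subsets were checked; C only is lowest.)

Open C only; minimum total cost 302.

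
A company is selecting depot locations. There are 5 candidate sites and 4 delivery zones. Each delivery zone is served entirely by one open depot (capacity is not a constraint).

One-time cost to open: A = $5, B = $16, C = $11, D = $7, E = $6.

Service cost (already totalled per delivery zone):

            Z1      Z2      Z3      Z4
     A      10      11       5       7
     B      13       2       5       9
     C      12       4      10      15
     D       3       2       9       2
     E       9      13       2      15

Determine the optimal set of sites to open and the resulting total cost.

For any fixed open set, each delivery zone goes to its cheapest open site; total = fixed + service.
{D, E}: Z1→D 3, Z2→D 2, Z3→E 2, Z4→D 2. Service 9; fixed 13; total 22.
{D}: Z1→D 3, Z2→D 2, Z3→D 9, Z4→D 2. Service 16; fixed 7; total 23.
{A, D}: Z1→D 3, Z2→D 2, Z3→A 5, Z4→D 2. Service 12; fixed 12; total 24.
{A, B, C, D, E}: Z1→D 3, Z2→B 2, Z3→E 2, Z4→D 2. Service 9; fixed 45; total 54.
No other subset beats 22.

Open D and E; minimum total cost 22.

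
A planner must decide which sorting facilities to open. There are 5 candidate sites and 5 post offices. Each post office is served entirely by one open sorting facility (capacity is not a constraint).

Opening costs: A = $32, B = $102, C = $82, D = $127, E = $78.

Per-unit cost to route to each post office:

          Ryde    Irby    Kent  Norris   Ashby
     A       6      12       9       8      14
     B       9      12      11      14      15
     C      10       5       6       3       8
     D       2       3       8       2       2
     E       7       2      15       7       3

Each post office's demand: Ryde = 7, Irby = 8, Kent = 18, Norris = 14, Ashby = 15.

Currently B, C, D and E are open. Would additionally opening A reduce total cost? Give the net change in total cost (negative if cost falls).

Current service cost with {B, C, D, E}: 196.
Adding A: each post office re-picks its cheapest; new service cost 196, saving 0.
Extra fixed cost: 32. Net change = 32 − 0 = 32.
(Totals: 585 → 617.)

No — net change +32 (cost rises by 32).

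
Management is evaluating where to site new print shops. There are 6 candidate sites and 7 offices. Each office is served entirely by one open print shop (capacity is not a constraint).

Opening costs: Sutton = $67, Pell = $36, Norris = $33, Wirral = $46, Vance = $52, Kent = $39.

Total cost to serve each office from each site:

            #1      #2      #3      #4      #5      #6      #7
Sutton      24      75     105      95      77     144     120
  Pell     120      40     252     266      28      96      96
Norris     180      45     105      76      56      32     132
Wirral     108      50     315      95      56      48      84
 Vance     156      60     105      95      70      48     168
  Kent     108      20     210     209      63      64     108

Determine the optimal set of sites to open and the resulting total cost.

For any fixed open set, each office goes to its cheapest open site; total = fixed + service.
{Sutton, Pell, Norris}: #1→Sutton 24, #2→Pell 40, #3→Sutton 105, #4→Norris 76, #5→Pell 28, #6→Norris 32, #7→Pell 96. Service 401; fixed 136; total 537.
{Sutton, Pell, Norris, Kent}: #1→Sutton 24, #2→Kent 20, #3→Sutton 105, #4→Norris 76, #5→Pell 28, #6→Norris 32, #7→Pell 96. Service 381; fixed 175; total 556.
{Sutton, Norris}: service 458 + fixed 100 = 558
{Sutton, Pell, Norris, Wirral, Vance, Kent}: service 369 + fixed 273 = 642
No other subset beats 537.

Open Sutton, Pell and Norris; minimum total cost 537.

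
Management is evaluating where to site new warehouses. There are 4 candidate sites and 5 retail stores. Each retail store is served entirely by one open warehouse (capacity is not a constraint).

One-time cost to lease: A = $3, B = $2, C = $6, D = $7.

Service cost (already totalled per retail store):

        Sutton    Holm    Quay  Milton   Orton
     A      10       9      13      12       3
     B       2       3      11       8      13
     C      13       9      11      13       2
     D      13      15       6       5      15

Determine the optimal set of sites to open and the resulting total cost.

Open A, B and D; minimum total cost 31.

For any fixed open set, each retail store goes to its cheapest open site; total = fixed + service.
{A, B, D}: Sutton→B 2, Holm→B 3, Quay→D 6, Milton→D 5, Orton→A 3. Service 19; fixed 12; total 31.
{A, B}: service 27 + fixed 5 = 32
{B, C, D}: Sutton→B 2, Holm→B 3, Quay→D 6, Milton→D 5, Orton→C 2. Service 18; fixed 15; total 33.
{A, B, C, D}: Sutton→B 2, Holm→B 3, Quay→D 6, Milton→D 5, Orton→C 2. Service 18; fixed 18; total 36.
No other subset beats 31.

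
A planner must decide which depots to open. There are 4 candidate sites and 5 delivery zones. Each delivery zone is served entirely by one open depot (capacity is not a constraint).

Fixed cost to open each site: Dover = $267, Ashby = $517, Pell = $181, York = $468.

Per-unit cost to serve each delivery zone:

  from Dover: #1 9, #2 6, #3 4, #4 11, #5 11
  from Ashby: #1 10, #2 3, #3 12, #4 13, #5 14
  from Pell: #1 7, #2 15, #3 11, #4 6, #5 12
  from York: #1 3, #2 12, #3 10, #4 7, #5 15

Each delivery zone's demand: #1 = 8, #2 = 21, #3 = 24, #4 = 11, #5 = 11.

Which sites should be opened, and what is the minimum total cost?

For any fixed open set, each delivery zone goes to its cheapest open site; total = fixed + service.
{Dover}: #1→Dover 9·8=72, #2→Dover 6·21=126, #3→Dover 4·24=96, #4→Dover 11·11=121, #5→Dover 11·11=121. Service 536; fixed 267; total 803.
{Dover, Pell}: service 465 + fixed 448 = 913
{Pell}: #1→Pell 7·8=56, #2→Pell 15·21=315, #3→Pell 11·24=264, #4→Pell 6·11=66, #5→Pell 12·11=132. Service 833; fixed 181; total 1014.
{Dover, Ashby, Pell, York}: service 370 + fixed 1433 = 1803
No other subset beats 803.

Open Dover only; minimum total cost 803.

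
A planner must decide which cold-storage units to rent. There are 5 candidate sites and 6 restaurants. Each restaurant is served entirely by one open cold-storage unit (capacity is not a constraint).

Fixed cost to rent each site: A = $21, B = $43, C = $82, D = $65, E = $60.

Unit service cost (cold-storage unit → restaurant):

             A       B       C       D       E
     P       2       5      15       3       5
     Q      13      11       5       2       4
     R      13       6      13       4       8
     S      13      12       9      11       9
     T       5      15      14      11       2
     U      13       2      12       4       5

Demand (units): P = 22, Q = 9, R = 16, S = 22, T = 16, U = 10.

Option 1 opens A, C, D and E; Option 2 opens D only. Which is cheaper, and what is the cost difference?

Option 1: {A, C, D, E}: P→A 2·22=44, Q→D 2·9=18, R→D 4·16=64, S→C 9·22=198, T→E 2·16=32, U→D 4·10=40. Service 396; fixed 228; total 624.
Option 2: {D}: P→D 3·22=66, Q→D 2·9=18, R→D 4·16=64, S→D 11·22=242, T→D 11·16=176, U→D 4·10=40. Service 606; fixed 65; total 671.
Difference: |624 − 671| = 47.

Option 1 is cheaper by 47.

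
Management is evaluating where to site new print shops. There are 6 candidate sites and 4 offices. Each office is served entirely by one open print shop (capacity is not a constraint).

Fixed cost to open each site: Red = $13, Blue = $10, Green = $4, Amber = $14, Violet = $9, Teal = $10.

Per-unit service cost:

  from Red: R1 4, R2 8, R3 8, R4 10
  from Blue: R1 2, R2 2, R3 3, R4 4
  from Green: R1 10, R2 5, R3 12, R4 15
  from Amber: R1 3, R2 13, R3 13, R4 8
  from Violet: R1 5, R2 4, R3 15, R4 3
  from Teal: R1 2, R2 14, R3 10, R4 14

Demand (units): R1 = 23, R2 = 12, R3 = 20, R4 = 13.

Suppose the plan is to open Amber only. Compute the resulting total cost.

Each office is assigned to its cheapest site among the open ones.
{Amber}: R1→Amber 3·23=69, R2→Amber 13·12=156, R3→Amber 13·20=260, R4→Amber 8·13=104. Service 589; fixed 14; total 603.

Total cost: 603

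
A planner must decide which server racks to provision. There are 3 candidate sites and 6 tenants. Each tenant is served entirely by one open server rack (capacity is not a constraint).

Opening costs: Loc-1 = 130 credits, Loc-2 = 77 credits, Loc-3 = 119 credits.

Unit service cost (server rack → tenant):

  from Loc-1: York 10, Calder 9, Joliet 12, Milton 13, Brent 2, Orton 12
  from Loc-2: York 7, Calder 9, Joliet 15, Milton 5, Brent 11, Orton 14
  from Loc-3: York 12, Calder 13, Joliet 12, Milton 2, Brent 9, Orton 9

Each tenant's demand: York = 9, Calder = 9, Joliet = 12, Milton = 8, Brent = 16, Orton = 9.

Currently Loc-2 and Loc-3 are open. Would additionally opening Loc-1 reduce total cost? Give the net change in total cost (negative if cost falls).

No — net change +18 (cost rises by 18).

Current service cost with {Loc-2, Loc-3}: 529.
Adding Loc-1: each tenant re-picks its cheapest; new service cost 417, saving 112.
Extra fixed cost: 130. Net change = 130 − 112 = 18.
(Totals: 725 → 743.)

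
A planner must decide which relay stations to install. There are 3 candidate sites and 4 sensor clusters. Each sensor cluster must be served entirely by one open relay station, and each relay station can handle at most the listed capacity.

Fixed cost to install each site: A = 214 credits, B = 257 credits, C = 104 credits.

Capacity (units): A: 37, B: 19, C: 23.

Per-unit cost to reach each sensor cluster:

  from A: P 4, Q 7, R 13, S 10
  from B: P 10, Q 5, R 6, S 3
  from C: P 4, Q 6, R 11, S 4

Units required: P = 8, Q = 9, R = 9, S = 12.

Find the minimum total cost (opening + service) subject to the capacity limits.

Open {B, C}: P→C 4·8=32, Q→B 5·9=45, R→B 6·9=54, S→C 4·12=48.
Loads: B carries 18/19, C carries 20/23. Service 179; fixed 361; total 540.
Next best feasible plan costs 560.

Minimum total cost: 540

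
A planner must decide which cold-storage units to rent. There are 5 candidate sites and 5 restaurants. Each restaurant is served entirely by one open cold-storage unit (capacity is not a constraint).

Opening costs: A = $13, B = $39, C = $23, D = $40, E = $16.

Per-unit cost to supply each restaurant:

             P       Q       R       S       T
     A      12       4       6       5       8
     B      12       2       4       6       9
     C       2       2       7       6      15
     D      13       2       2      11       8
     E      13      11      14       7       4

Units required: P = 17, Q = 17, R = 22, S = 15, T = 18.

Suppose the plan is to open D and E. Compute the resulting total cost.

Each restaurant is assigned to its cheapest site among the open ones.
{D, E}: P→D 13·17=221, Q→D 2·17=34, R→D 2·22=44, S→E 7·15=105, T→E 4·18=72. Service 476; fixed 56; total 532.

Total cost: 532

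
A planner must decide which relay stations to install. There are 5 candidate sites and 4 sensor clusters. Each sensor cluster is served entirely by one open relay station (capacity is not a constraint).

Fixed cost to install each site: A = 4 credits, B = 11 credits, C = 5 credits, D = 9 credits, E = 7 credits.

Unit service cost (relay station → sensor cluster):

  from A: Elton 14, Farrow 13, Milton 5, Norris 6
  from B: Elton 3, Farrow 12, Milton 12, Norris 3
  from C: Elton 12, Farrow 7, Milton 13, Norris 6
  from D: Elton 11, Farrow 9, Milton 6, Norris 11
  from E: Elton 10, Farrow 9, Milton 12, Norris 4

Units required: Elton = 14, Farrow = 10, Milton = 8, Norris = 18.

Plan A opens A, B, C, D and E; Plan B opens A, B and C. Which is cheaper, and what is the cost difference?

Plan B is cheaper by 16.

Plan A: {A, B, C, D, E}: Elton→B 3·14=42, Farrow→C 7·10=70, Milton→A 5·8=40, Norris→B 3·18=54. Service 206; fixed 36; total 242.
Plan B: {A, B, C}: Elton→B 3·14=42, Farrow→C 7·10=70, Milton→A 5·8=40, Norris→B 3·18=54. Service 206; fixed 20; total 226.
Difference: |242 − 226| = 16.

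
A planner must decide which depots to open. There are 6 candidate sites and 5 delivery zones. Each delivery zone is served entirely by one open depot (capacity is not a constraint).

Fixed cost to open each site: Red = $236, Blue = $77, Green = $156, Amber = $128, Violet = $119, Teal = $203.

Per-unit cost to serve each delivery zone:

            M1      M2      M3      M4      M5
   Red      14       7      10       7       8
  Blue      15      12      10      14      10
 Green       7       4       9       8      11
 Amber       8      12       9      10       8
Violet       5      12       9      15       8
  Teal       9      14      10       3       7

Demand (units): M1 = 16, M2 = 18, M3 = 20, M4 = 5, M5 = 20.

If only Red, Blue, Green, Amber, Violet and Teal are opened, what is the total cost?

Each delivery zone is assigned to its cheapest site among the open ones.
{Red, Blue, Green, Amber, Violet, Teal}: M1→Violet 5·16=80, M2→Green 4·18=72, M3→Green 9·20=180, M4→Teal 3·5=15, M5→Teal 7·20=140. Service 487; fixed 919; total 1406.

Total cost: 1406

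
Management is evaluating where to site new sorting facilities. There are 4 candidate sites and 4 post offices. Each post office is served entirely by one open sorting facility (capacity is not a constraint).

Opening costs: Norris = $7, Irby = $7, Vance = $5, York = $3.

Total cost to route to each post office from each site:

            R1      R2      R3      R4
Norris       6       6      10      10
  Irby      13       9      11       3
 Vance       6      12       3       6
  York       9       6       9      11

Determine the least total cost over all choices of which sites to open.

Minimum total cost: 29

For any fixed open set, each post office goes to its cheapest open site; total = fixed + service.
{Vance, York}: R1→Vance 6, R2→York 6, R3→Vance 3, R4→Vance 6. Service 21; fixed 8; total 29.
{Vance}: service 27 + fixed 5 = 32
{Norris, Vance}: service 21 + fixed 12 = 33
{Norris, Irby, Vance, York}: service 18 + fixed 22 = 40
No other subset beats 29.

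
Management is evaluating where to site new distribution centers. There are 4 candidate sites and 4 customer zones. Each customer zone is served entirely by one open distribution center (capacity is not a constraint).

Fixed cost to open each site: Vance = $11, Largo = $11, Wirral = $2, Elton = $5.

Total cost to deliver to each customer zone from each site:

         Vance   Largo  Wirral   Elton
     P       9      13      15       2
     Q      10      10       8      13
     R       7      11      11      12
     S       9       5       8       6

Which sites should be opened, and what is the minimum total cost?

Open Wirral and Elton; minimum total cost 34.

For any fixed open set, each customer zone goes to its cheapest open site; total = fixed + service.
{Wirral, Elton}: P→Elton 2, Q→Wirral 8, R→Wirral 11, S→Elton 6. Service 27; fixed 7; total 34.
{Elton}: service 33 + fixed 5 = 38
{Vance, Wirral, Elton}: service 23 + fixed 18 = 41
{Vance, Largo, Wirral, Elton}: service 22 + fixed 29 = 51
No other subset beats 34.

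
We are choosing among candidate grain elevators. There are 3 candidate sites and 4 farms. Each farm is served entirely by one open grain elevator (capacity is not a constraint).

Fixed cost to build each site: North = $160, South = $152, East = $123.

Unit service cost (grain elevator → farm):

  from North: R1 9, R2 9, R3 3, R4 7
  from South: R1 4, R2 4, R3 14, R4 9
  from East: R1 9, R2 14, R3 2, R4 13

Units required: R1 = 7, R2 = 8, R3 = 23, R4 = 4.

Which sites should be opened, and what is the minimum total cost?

Open North only; minimum total cost 392.

For any fixed open set, each farm goes to its cheapest open site; total = fixed + service.
{North}: R1→North 9·7=63, R2→North 9·8=72, R3→North 3·23=69, R4→North 7·4=28. Service 232; fixed 160; total 392.
{East}: service 273 + fixed 123 = 396
{South, East}: service 142 + fixed 275 = 417
{North, South, East}: service 134 + fixed 435 = 569
No other subset beats 392.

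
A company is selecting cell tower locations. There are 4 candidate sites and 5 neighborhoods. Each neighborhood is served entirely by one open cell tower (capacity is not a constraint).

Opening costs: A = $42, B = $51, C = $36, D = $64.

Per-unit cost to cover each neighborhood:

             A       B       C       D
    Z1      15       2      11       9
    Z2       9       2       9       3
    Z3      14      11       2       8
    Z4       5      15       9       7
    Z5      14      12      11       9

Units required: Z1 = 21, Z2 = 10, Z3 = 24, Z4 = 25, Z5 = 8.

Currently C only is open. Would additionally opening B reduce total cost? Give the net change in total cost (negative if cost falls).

Current service cost with {C}: 682.
Adding B: each neighborhood re-picks its cheapest; new service cost 423, saving 259.
Extra fixed cost: 51. Net change = 51 − 259 = -208.
(Totals: 718 → 510.)

Yes — net change −208 (cost falls by 208).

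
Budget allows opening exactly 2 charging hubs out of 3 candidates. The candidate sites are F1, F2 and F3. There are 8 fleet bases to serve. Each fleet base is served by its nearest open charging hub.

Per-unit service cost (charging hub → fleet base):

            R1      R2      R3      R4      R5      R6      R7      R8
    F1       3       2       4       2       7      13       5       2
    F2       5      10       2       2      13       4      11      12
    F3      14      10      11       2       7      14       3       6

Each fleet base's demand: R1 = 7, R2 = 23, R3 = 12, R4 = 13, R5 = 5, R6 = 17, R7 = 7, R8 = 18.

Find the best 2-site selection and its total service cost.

With exactly 2 open, each fleet base uses its cheapest among the chosen.
{F1, F2}: R1→F1 3·7=21, R2→F1 2·23=46, R3→F2 2·12=24, R4→F1 2·13=26, R5→F1 7·5=35, R6→F2 4·17=68, R7→F1 5·7=35, R8→F1 2·18=36. Service cost 291.
{F1, F3}: service cost 454
{F2, F3}: service cost 547
Among all 3 size-2 choices, {F1, F2} is lowest.

Choose F1 and F2; total service cost 291.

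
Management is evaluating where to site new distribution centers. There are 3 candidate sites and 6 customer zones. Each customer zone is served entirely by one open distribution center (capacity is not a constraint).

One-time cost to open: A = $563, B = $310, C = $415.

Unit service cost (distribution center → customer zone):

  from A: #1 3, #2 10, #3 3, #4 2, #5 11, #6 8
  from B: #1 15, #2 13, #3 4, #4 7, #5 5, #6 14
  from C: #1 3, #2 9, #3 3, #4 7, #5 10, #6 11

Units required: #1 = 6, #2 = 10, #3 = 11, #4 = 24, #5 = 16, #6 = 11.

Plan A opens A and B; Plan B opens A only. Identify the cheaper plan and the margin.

Plan B is cheaper by 214.

Plan A: {A, B}: #1→A 3·6=18, #2→A 10·10=100, #3→A 3·11=33, #4→A 2·24=48, #5→B 5·16=80, #6→A 8·11=88. Service 367; fixed 873; total 1240.
Plan B: {A}: #1→A 3·6=18, #2→A 10·10=100, #3→A 3·11=33, #4→A 2·24=48, #5→A 11·16=176, #6→A 8·11=88. Service 463; fixed 563; total 1026.
Difference: |1240 − 1026| = 214.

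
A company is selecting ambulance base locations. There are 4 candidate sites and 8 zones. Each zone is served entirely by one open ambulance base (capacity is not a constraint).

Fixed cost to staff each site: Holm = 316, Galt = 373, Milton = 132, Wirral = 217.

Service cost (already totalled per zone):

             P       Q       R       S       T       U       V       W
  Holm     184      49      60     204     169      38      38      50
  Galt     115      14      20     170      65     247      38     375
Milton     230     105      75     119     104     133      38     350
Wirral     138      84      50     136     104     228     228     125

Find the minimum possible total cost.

For any fixed open set, each zone goes to its cheapest open site; total = fixed + service.
{Holm, Milton}: P→Holm 184, Q→Holm 49, R→Holm 60, S→Milton 119, T→Milton 104, U→Holm 38, V→Holm 38, W→Holm 50. Service 642; fixed 448; total 1090.
{Holm}: P→Holm 184, Q→Holm 49, R→Holm 60, S→Holm 204, T→Holm 169, U→Holm 38, V→Holm 38, W→Holm 50. Service 792; fixed 316; total 1108.
{Holm, Wirral}: P→Wirral 138, Q→Holm 49, R→Wirral 50, S→Wirral 136, T→Wirral 104, U→Holm 38, V→Holm 38, W→Holm 50. Service 603; fixed 533; total 1136.
{Holm, Galt, Milton, Wirral}: P→Galt 115, Q→Galt 14, R→Galt 20, S→Milton 119, T→Galt 65, U→Holm 38, V→Holm 38, W→Holm 50. Service 459; fixed 1038; total 1497.
No other subset beats 1090.

Minimum total cost: 1090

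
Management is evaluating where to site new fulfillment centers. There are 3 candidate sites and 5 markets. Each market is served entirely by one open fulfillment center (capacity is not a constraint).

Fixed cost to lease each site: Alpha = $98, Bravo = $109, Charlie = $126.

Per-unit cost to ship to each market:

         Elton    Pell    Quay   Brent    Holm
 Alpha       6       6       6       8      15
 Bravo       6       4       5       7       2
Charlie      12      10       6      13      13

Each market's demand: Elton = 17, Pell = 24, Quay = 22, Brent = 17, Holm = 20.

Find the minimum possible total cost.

For any fixed open set, each market goes to its cheapest open site; total = fixed + service.
{Bravo}: Elton→Bravo 6·17=102, Pell→Bravo 4·24=96, Quay→Bravo 5·22=110, Brent→Bravo 7·17=119, Holm→Bravo 2·20=40. Service 467; fixed 109; total 576.
{Alpha, Bravo}: service 467 + fixed 207 = 674
{Bravo, Charlie}: service 467 + fixed 235 = 702
{Alpha, Bravo, Charlie}: Elton→Alpha 6·17=102, Pell→Bravo 4·24=96, Quay→Bravo 5·22=110, Brent→Bravo 7·17=119, Holm→Bravo 2·20=40. Service 467; fixed 333; total 800.
(All 7 nonempty subsets were checked; Bravo only is lowest.)

Minimum total cost: 576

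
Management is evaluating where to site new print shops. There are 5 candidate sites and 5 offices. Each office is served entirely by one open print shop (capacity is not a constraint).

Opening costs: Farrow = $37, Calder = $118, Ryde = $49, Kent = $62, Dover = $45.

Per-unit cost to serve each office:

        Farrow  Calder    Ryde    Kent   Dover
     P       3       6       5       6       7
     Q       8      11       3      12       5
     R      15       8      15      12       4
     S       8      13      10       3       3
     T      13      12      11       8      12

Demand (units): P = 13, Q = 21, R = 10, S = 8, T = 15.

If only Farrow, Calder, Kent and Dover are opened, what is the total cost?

Total cost: 590

Each office is assigned to its cheapest site among the open ones.
{Farrow, Calder, Kent, Dover}: P→Farrow 3·13=39, Q→Dover 5·21=105, R→Dover 4·10=40, S→Kent 3·8=24, T→Kent 8·15=120. Service 328; fixed 262; total 590.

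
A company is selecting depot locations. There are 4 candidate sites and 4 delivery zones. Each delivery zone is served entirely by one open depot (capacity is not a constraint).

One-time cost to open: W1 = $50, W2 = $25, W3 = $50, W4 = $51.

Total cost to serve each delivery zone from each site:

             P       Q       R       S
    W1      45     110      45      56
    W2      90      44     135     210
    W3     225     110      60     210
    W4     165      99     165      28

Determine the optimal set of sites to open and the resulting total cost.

Open W1 and W2; minimum total cost 265.

For any fixed open set, each delivery zone goes to its cheapest open site; total = fixed + service.
{W1, W2}: P→W1 45, Q→W2 44, R→W1 45, S→W1 56. Service 190; fixed 75; total 265.
{W1, W2, W4}: P→W1 45, Q→W2 44, R→W1 45, S→W4 28. Service 162; fixed 126; total 288.
{W1}: service 256 + fixed 50 = 306
{W1, W2, W3, W4}: service 162 + fixed 176 = 338
No other subset beats 265.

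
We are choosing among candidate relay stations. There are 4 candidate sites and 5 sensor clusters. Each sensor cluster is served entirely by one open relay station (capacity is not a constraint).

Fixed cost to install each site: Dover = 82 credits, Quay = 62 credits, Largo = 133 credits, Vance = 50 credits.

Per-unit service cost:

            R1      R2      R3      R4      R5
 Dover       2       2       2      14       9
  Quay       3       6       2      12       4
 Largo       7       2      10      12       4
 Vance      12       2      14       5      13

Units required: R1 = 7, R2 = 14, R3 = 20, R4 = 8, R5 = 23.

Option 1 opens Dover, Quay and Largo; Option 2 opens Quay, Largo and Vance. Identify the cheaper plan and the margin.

Option 2 is cheaper by 81.

Option 1: {Dover, Quay, Largo}: R1→Dover 2·7=14, R2→Dover 2·14=28, R3→Dover 2·20=40, R4→Quay 12·8=96, R5→Quay 4·23=92. Service 270; fixed 277; total 547.
Option 2: {Quay, Largo, Vance}: R1→Quay 3·7=21, R2→Largo 2·14=28, R3→Quay 2·20=40, R4→Vance 5·8=40, R5→Quay 4·23=92. Service 221; fixed 245; total 466.
Difference: |547 − 466| = 81.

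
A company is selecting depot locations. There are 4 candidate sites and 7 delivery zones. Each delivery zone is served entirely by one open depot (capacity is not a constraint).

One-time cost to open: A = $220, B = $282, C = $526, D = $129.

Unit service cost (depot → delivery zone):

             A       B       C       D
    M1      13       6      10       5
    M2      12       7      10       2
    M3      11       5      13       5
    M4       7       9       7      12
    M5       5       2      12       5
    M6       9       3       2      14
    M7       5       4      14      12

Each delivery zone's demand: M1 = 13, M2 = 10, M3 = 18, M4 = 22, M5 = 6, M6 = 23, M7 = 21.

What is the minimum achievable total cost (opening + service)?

Minimum total cost: 883

For any fixed open set, each delivery zone goes to its cheapest open site; total = fixed + service.
{B}: M1→B 6·13=78, M2→B 7·10=70, M3→B 5·18=90, M4→B 9·22=198, M5→B 2·6=12, M6→B 3·23=69, M7→B 4·21=84. Service 601; fixed 282; total 883.
{B, D}: service 538 + fixed 411 = 949
{A, D}: service 671 + fixed 349 = 1020
{A, B, C, D}: service 471 + fixed 1157 = 1628
No other subset beats 883.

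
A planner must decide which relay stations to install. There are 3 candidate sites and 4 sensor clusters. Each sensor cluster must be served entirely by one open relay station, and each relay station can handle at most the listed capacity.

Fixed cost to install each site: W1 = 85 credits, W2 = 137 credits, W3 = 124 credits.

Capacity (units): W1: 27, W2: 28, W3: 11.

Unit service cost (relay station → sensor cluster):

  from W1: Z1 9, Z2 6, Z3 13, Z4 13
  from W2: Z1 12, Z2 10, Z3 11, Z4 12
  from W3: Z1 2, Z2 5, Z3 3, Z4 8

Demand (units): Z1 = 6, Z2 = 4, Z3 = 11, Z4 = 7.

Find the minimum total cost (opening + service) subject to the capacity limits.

Open {W1, W3}: Z1→W1 9·6=54, Z2→W1 6·4=24, Z3→W3 3·11=33, Z4→W1 13·7=91.
Loads: W1 carries 17/27, W3 carries 11/11. Service 202; fixed 209; total 411.
Next best feasible plan costs 454.

Minimum total cost: 411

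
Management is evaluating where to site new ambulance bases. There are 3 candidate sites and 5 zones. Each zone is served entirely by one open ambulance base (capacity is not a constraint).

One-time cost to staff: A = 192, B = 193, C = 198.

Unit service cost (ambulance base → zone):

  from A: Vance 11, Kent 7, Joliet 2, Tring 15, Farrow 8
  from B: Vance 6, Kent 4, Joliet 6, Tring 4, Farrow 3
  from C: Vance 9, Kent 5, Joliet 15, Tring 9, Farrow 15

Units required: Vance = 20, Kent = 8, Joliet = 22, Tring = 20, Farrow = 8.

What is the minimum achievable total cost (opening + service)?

Minimum total cost: 581

For any fixed open set, each zone goes to its cheapest open site; total = fixed + service.
{B}: Vance→B 6·20=120, Kent→B 4·8=32, Joliet→B 6·22=132, Tring→B 4·20=80, Farrow→B 3·8=24. Service 388; fixed 193; total 581.
{A, B}: Vance→B 6·20=120, Kent→B 4·8=32, Joliet→A 2·22=44, Tring→B 4·20=80, Farrow→B 3·8=24. Service 300; fixed 385; total 685.
{B, C}: service 388 + fixed 391 = 779
{A, B, C}: Vance→B 6·20=120, Kent→B 4·8=32, Joliet→A 2·22=44, Tring→B 4·20=80, Farrow→B 3·8=24. Service 300; fixed 583; total 883.
(All 7 nonempty subsets were checked; B only is lowest.)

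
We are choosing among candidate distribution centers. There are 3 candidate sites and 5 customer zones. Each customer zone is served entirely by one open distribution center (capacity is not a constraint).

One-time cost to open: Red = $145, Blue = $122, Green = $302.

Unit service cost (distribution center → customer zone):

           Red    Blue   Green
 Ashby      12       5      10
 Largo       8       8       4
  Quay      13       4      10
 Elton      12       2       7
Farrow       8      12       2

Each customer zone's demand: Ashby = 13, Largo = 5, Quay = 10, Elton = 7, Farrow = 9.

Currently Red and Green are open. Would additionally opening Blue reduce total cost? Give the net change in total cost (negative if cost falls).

Current service cost with {Red, Green}: 317.
Adding Blue: each customer zone re-picks its cheapest; new service cost 157, saving 160.
Extra fixed cost: 122. Net change = 122 − 160 = -38.
(Totals: 764 → 726.)

Yes — net change −38 (cost falls by 38).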